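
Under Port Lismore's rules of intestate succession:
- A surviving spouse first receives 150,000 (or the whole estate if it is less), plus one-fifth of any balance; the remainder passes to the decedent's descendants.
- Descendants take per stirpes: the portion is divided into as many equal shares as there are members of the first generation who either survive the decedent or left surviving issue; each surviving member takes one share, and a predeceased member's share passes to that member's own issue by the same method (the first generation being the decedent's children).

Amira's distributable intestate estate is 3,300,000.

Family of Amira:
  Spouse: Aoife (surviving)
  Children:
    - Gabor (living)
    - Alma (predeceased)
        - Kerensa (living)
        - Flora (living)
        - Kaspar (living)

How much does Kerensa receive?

Aoife first takes 150,000, leaving a balance of 3,150,000. Aoife then takes one-fifth of the balance (630,000), for a total of 780,000. The remaining 2,520,000 passes to the descendants.
The descendants' portion (2,520,000) is divided into 2 shares of 1,260,000: Gabor takes 1,260,000; Alma's 1,260,000 share passes to Alma's issue.
Alma's share (1,260,000) is divided into 3 shares of 420,000: Kerensa, Flora, and Kaspar each take 420,000.

Kerensa receives 420,000.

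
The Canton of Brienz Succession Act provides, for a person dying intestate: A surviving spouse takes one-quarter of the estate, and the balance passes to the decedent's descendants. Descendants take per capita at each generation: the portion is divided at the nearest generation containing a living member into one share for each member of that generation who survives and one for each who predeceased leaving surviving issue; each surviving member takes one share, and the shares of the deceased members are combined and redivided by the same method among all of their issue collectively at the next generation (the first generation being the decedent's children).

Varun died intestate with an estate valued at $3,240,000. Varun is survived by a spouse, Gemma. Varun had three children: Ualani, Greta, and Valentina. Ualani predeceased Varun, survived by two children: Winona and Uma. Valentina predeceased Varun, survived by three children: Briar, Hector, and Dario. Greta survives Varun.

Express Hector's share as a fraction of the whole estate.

Gemma takes one-quarter of $3,240,000 = $810,000. The remaining $2,430,000 passes to the descendants.
The descendants' portion ($2,430,000) is divided at the children's generation into 3 shares of $810,000. Greta takes $810,000. The 2 shares of the deceased (Ualani and Valentina) are combined into a pool of $1,620,000.
That pool ($1,620,000) is divided at the grandchildren's generation equally among Winona, Uma, Briar, Hector, and Dario: $324,000 each.

Hector receives 1/10 of the estate.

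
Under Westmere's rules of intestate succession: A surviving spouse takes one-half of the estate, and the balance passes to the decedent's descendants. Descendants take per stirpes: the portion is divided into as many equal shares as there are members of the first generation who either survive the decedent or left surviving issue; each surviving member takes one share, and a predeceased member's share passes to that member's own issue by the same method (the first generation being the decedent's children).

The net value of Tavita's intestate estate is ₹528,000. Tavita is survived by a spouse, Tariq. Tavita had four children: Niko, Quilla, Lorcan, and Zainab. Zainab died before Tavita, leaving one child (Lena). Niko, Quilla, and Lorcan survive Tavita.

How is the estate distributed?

Tariq: ₹264,000; Niko: ₹66,000; Quilla: ₹66,000; Lorcan: ₹66,000; Lena: ₹66,000

Tariq takes one-half of ₹528,000 = ₹264,000. The remaining ₹264,000 passes to the descendants.
The descendants' portion (₹264,000) is divided into 4 shares of ₹66,000: Niko, Quilla, and Lorcan each take ₹66,000; Zainab's ₹66,000 share passes to Zainab's issue.
Zainab's share (₹66,000) passes entirely to Lena.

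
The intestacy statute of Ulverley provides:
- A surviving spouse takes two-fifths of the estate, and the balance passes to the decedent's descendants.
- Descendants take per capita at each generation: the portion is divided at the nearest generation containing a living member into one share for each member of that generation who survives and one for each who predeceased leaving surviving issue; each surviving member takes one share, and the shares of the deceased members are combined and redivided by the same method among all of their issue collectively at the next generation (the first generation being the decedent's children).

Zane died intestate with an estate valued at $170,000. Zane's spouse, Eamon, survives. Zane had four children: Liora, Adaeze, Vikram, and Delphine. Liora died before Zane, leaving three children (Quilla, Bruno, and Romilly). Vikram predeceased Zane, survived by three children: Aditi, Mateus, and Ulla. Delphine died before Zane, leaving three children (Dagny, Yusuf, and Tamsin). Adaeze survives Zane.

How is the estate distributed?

Eamon: $68,000; Quilla: $8,500; Bruno: $8,500; Romilly: $8,500; Adaeze: $25,500; Aditi: $8,500; Mateus: $8,500; Ulla: $8,500; Dagny: $8,500; Yusuf: $8,500; Tamsin: $8,500

Eamon takes two-fifths of $170,000 = $68,000. The remaining $102,000 passes to the descendants.
The descendants' portion ($102,000) is divided at the children's generation into 4 shares of $25,500. Adaeze takes $25,500. The 3 shares of the deceased (Liora, Vikram, and Delphine) are combined into a pool of $76,500.
That pool ($76,500) is divided at the grandchildren's generation equally among Quilla, Bruno, Romilly, Aditi, Mateus, Ulla, Dagny, Yusuf, and Tamsin: $8,500 each.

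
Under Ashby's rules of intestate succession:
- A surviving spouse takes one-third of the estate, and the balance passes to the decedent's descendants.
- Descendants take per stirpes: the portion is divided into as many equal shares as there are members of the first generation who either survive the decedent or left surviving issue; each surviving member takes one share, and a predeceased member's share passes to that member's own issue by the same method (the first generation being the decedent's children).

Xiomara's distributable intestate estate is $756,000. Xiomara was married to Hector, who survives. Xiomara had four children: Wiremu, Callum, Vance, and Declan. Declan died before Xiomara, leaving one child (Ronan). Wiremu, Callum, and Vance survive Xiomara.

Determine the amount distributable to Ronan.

Hector takes one-third of $756,000 = $252,000. The remaining $504,000 passes to the descendants.
The descendants' portion ($504,000) is divided into 4 shares of $126,000: Wiremu, Callum, and Vance each take $126,000; Declan's $126,000 share passes to Declan's issue.
Declan's share ($126,000) passes entirely to Ronan.

Ronan receives $126,000.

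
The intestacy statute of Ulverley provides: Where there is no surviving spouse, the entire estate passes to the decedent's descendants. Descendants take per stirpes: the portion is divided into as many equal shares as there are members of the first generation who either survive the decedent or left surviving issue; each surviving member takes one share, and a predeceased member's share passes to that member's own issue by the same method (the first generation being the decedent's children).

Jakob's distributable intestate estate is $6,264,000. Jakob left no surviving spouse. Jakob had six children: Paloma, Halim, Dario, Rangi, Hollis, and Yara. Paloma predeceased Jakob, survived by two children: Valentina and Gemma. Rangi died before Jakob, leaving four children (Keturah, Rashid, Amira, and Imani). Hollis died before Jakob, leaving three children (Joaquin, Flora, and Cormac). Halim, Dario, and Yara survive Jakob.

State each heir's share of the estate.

The entire $6,264,000 passes to the descendants.
That amount ($6,264,000) is divided into 6 shares of $1,044,000: Halim, Dario, and Yara each take $1,044,000; Paloma's $1,044,000 share passes to Paloma's issue; Rangi's $1,044,000 share passes to Rangi's issue; Hollis's $1,044,000 share passes to Hollis's issue.
Paloma's share ($1,044,000) is divided into 2 shares of $522,000: Valentina and Gemma each take $522,000.
Rangi's share ($1,044,000) is divided into 4 shares of $261,000: Keturah, Rashid, Amira, and Imani each take $261,000.
Hollis's share ($1,044,000) is divided into 3 shares of $348,000: Joaquin, Flora, and Cormac each take $348,000.

Valentina: $522,000; Gemma: $522,000; Halim: $1,044,000; Dario: $1,044,000; Keturah: $261,000; Rashid: $261,000; Amira: $261,000; Imani: $261,000; Joaquin: $348,000; Flora: $348,000; Cormac: $348,000; Yara: $1,044,000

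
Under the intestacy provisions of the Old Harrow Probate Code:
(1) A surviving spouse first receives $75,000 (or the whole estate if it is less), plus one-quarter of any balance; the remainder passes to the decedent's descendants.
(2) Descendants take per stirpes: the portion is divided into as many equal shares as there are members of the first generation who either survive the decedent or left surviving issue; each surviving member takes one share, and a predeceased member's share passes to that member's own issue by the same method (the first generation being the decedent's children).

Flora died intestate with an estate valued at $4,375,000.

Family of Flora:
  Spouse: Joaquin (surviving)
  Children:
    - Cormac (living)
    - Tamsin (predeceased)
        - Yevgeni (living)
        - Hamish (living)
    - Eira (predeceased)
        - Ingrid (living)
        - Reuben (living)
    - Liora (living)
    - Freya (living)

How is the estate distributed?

Joaquin first takes $75,000, leaving a balance of $4,300,000. Joaquin then takes one-quarter of the balance ($1,075,000), for a total of $1,150,000. The remaining $3,225,000 passes to the descendants.
The descendants' portion ($3,225,000) is divided into 5 shares of $645,000: Cormac, Liora, and Freya each take $645,000; Tamsin's $645,000 share passes to Tamsin's issue; Eira's $645,000 share passes to Eira's issue.
Tamsin's share ($645,000) is divided into 2 shares of $322,500: Yevgeni and Hamish each take $322,500.
Eira's share ($645,000) is divided into 2 shares of $322,500: Ingrid and Reuben each take $322,500.

Joaquin: $1,150,000; Cormac: $645,000; Yevgeni: $322,500; Hamish: $322,500; Ingrid: $322,500; Reuben: $322,500; Liora: $645,000; Freya: $645,000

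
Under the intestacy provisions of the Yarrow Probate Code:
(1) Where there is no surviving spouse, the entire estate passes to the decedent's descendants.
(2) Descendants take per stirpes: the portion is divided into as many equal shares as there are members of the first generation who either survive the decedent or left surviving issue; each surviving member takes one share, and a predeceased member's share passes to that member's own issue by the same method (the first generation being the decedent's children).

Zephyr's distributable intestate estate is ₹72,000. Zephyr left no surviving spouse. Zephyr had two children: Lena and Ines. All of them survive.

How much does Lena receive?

Lena receives ₹36,000.

The entire ₹72,000 passes to the descendants.
That amount (₹72,000) is divided into 2 shares of ₹36,000: Lena and Ines each take ₹36,000.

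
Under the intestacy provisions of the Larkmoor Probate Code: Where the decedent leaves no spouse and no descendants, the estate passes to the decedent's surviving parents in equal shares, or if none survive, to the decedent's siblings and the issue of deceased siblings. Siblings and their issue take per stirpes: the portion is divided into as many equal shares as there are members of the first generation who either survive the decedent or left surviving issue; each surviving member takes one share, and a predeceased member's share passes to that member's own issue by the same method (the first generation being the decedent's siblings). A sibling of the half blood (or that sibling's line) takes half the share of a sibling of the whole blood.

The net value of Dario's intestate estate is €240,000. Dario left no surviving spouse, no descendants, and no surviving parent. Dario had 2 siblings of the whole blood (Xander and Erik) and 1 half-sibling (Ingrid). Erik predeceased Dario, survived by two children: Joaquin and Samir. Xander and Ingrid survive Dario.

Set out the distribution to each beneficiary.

Xander: €96,000; Ingrid: €48,000; Joaquin: €48,000; Samir: €48,000

The entire €240,000 passes to the siblings and their issue.
Counting each half-blood sibling's line as half a unit, there are 5/2 units in €240,000, so one unit is €96,000. Whole-blood lines (Xander and Erik) take €96,000 each; half-blood lines (Ingrid) take €48,000 each.
Erik's share (€96,000) is divided into 2 shares of €48,000: Joaquin and Samir each take €48,000.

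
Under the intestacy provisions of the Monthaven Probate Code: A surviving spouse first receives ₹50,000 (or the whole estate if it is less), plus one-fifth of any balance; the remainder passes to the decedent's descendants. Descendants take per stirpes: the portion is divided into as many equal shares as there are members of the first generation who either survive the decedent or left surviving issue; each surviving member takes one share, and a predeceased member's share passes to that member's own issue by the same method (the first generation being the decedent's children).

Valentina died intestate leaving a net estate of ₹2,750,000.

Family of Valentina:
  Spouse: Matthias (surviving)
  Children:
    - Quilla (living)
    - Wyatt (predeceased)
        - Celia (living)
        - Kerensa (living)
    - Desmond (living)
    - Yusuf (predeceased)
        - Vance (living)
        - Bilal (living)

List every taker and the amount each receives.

Matthias first takes ₹50,000, leaving a balance of ₹2,700,000. Matthias then takes one-fifth of the balance (₹540,000), for a total of ₹590,000. The remaining ₹2,160,000 passes to the descendants.
The descendants' portion (₹2,160,000) is divided into 4 shares of ₹540,000: Quilla and Desmond each take ₹540,000; Wyatt's ₹540,000 share passes to Wyatt's issue; Yusuf's ₹540,000 share passes to Yusuf's issue.
Wyatt's share (₹540,000) is divided into 2 shares of ₹270,000: Celia and Kerensa each take ₹270,000.
Yusuf's share (₹540,000) is divided into 2 shares of ₹270,000: Vance and Bilal each take ₹270,000.

Matthias: ₹590,000; Quilla: ₹540,000; Celia: ₹270,000; Kerensa: ₹270,000; Desmond: ₹540,000; Vance: ₹270,000; Bilal: ₹270,000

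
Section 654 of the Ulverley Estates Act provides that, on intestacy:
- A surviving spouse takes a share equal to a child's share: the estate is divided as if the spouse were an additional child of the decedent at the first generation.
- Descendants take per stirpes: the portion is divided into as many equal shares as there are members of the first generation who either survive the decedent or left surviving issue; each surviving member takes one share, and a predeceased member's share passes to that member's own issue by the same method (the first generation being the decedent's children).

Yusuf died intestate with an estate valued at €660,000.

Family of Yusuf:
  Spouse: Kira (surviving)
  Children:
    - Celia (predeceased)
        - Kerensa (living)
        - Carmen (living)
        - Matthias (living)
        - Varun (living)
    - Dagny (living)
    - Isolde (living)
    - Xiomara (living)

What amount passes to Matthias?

Matthias receives €33,000.

The spouse counts as an additional share at the children's level, so there are 5 primary shares of €132,000. Kira takes one such share (€132,000).
The children's combined portion (€528,000) is divided into 4 shares of €132,000: Dagny, Isolde, and Xiomara each take €132,000; Celia's €132,000 share passes to Celia's issue.
Celia's share (€132,000) is divided into 4 shares of €33,000: Kerensa, Carmen, Matthias, and Varun each take €33,000.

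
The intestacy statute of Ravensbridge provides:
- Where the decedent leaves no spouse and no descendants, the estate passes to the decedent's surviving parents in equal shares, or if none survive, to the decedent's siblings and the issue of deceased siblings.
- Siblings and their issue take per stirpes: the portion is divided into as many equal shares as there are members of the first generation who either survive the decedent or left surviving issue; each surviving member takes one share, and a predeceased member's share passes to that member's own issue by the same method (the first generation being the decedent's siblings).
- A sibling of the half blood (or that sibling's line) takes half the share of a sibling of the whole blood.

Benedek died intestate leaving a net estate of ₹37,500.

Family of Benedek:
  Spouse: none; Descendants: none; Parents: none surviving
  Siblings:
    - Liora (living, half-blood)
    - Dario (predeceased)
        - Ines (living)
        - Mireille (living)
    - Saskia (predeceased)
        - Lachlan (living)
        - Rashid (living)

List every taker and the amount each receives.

The entire ₹37,500 passes to the siblings and their issue.
Counting each half-blood sibling's line as half a unit, there are 5/2 units in ₹37,500, so one unit is ₹15,000. Whole-blood lines (Dario and Saskia) take ₹15,000 each; half-blood lines (Liora) take ₹7,500 each.
Dario's share (₹15,000) is divided into 2 shares of ₹7,500: Ines and Mireille each take ₹7,500.
Saskia's share (₹15,000) is divided into 2 shares of ₹7,500: Lachlan and Rashid each take ₹7,500.

Liora: ₹7,500; Ines: ₹7,500; Mireille: ₹7,500; Lachlan: ₹7,500; Rashid: ₹7,500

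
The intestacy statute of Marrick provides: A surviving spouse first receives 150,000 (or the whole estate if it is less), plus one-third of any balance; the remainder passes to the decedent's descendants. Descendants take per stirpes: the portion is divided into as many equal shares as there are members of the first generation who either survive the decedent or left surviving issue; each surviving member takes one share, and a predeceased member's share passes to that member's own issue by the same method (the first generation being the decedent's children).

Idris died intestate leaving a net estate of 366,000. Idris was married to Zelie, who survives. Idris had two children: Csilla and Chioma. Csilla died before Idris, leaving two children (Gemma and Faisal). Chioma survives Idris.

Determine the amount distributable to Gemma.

Gemma receives 36,000.

Zelie first takes 150,000, leaving a balance of 216,000. Zelie then takes one-third of the balance (72,000), for a total of 222,000. The remaining 144,000 passes to the descendants.
The descendants' portion (144,000) is divided into 2 shares of 72,000: Chioma takes 72,000; Csilla's 72,000 share passes to Csilla's issue.
Csilla's share (72,000) is divided into 2 shares of 36,000: Gemma and Faisal each take 36,000.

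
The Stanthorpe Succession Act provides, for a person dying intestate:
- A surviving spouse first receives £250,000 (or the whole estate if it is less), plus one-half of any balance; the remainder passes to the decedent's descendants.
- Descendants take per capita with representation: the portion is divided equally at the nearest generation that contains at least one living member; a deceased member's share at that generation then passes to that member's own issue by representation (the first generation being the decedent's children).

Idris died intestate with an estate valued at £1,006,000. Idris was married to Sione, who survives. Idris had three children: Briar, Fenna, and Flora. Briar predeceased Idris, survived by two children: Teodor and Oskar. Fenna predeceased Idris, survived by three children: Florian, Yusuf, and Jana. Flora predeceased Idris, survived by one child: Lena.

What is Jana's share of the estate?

Jana receives £63,000.

Sione first takes £250,000, leaving a balance of £756,000. Sione then takes one-half of the balance (£378,000), for a total of £628,000. The remaining £378,000 passes to the descendants.
No child survives, so the initial division is made at the grandchildren's generation.
The descendants' portion (£378,000) is divided into 6 shares of £63,000: Teodor, Oskar, Florian, Yusuf, Jana, and Lena each take £63,000.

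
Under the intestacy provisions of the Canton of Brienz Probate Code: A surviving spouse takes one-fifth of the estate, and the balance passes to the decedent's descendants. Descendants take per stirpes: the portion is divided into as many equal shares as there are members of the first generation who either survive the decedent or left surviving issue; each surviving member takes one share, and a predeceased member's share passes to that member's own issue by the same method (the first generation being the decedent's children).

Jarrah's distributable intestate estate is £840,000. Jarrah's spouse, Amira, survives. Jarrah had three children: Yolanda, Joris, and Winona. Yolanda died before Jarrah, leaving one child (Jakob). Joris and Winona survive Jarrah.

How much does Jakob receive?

Jakob receives £224,000.

Amira takes one-fifth of £840,000 = £168,000. The remaining £672,000 passes to the descendants.
The descendants' portion (£672,000) is divided into 3 shares of £224,000: Joris and Winona each take £224,000; Yolanda's £224,000 share passes to Yolanda's issue.
Yolanda's share (£224,000) passes entirely to Jakob.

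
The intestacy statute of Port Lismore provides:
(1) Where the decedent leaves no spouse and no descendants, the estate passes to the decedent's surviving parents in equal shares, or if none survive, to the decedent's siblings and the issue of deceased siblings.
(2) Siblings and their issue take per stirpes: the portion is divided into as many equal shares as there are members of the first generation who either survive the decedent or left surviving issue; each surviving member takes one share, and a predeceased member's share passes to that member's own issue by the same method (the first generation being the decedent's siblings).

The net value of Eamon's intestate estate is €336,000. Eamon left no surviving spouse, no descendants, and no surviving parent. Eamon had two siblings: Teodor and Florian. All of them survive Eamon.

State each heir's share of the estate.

Teodor: €168,000; Florian: €168,000

The entire €336,000 passes to the siblings and their issue.
That amount (€336,000) is divided into 2 shares of €168,000: Teodor and Florian each take €168,000.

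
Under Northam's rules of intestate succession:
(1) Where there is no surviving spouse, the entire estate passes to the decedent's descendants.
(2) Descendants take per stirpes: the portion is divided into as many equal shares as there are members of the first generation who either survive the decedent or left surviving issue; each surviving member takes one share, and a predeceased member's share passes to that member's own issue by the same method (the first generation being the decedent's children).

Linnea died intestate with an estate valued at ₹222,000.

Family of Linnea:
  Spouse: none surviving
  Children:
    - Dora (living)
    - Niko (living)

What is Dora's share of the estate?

Dora receives ₹111,000.

The entire ₹222,000 passes to the descendants.
That amount (₹222,000) is divided into 2 shares of ₹111,000: Dora and Niko each take ₹111,000.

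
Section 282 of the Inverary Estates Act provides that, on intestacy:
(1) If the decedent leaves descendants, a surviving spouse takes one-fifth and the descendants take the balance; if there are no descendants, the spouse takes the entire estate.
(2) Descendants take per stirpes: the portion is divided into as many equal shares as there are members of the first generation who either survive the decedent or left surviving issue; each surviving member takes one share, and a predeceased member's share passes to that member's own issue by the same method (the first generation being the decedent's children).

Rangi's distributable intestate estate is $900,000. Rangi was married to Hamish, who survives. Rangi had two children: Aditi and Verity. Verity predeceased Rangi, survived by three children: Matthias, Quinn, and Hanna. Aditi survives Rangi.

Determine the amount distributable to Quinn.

Hamish takes one-fifth of $900,000 = $180,000. The remaining $720,000 passes to the descendants.
The descendants' portion ($720,000) is divided into 2 shares of $360,000: Aditi takes $360,000; Verity's $360,000 share passes to Verity's issue.
Verity's share ($360,000) is divided into 3 shares of $120,000: Matthias, Quinn, and Hanna each take $120,000.

Quinn receives $120,000.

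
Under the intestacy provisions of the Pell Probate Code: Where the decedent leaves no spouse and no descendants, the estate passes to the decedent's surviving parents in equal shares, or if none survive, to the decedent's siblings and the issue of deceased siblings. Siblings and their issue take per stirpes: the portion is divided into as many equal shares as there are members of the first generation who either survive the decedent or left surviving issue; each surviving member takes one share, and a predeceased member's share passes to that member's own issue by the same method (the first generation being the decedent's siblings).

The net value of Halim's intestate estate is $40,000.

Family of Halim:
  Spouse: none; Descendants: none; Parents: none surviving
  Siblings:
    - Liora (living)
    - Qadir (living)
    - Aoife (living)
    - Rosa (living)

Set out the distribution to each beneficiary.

Liora: $10,000; Qadir: $10,000; Aoife: $10,000; Rosa: $10,000

The entire $40,000 passes to the siblings and their issue.
That amount ($40,000) is divided into 4 shares of $10,000: Liora, Qadir, Aoife, and Rosa each take $10,000.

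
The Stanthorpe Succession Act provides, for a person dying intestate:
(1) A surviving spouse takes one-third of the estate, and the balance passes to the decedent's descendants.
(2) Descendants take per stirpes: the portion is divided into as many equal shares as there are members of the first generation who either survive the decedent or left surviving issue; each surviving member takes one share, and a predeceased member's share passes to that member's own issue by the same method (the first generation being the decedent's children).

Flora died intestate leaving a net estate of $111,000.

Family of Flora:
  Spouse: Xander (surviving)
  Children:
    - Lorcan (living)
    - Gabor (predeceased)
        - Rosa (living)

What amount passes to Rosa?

Rosa receives $37,000.

Xander takes one-third of $111,000 = $37,000. The remaining $74,000 passes to the descendants.
The descendants' portion ($74,000) is divided into 2 shares of $37,000: Lorcan takes $37,000; Gabor's $37,000 share passes to Gabor's issue.
Gabor's share ($37,000) passes entirely to Rosa.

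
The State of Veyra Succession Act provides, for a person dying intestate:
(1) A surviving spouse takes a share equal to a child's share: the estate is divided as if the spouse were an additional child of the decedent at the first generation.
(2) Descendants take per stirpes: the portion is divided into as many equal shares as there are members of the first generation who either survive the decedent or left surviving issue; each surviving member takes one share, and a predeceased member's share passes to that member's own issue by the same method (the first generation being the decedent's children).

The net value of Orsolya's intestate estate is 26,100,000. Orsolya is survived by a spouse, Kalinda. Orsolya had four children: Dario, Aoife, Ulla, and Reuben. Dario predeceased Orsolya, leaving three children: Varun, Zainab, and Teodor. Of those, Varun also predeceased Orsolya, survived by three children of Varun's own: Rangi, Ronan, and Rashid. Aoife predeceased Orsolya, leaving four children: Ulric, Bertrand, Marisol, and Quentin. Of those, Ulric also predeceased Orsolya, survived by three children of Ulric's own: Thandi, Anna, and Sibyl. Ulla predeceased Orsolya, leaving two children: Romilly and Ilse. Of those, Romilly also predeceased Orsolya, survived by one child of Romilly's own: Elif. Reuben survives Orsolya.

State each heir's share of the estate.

Kalinda: 5,220,000; Rangi: 580,000; Ronan: 580,000; Rashid: 580,000; Zainab: 1,740,000; Teodor: 1,740,000; Thandi: 435,000; Anna: 435,000; Sibyl: 435,000; Bertrand: 1,305,000; Marisol: 1,305,000; Quentin: 1,305,000; Elif: 2,610,000; Ilse: 2,610,000; Reuben: 5,220,000

The spouse counts as an additional share at the children's level, so there are 5 primary shares of 5,220,000. Kalinda takes one such share (5,220,000).
The children's combined portion (20,880,000) is divided into 4 shares of 5,220,000: Reuben takes 5,220,000; Dario's 5,220,000 share passes to Dario's issue; Aoife's 5,220,000 share passes to Aoife's issue; Ulla's 5,220,000 share passes to Ulla's issue.
Dario's share (5,220,000) is divided into 3 shares of 1,740,000: Zainab and Teodor each take 1,740,000; Varun's 1,740,000 share passes to Varun's issue.
Varun's share (1,740,000) is divided into 3 shares of 580,000: Rangi, Ronan, and Rashid each take 580,000.
Aoife's share (5,220,000) is divided into 4 shares of 1,305,000: Bertrand, Marisol, and Quentin each take 1,305,000; Ulric's 1,305,000 share passes to Ulric's issue.
Ulric's share (1,305,000) is divided into 3 shares of 435,000: Thandi, Anna, and Sibyl each take 435,000.
Ulla's share (5,220,000) is divided into 2 shares of 2,610,000: Ilse takes 2,610,000; Romilly's 2,610,000 share passes to Romilly's issue.
Romilly's share (2,610,000) passes entirely to Elif.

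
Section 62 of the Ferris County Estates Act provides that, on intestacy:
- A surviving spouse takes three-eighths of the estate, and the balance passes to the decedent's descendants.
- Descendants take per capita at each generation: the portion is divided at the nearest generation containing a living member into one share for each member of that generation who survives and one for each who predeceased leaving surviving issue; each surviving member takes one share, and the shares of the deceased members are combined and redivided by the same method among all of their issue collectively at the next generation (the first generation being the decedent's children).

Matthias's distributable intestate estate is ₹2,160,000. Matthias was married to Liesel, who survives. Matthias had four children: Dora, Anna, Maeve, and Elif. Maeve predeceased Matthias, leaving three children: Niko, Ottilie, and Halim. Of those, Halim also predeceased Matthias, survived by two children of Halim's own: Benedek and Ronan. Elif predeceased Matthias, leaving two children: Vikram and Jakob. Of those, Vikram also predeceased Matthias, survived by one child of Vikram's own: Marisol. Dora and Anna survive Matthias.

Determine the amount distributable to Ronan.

Liesel takes three-eighths of ₹2,160,000 = ₹810,000. The remaining ₹1,350,000 passes to the descendants.
The descendants' portion (₹1,350,000) is divided at the children's generation into 4 shares of ₹337,500. Dora and Anna each take ₹337,500. The 2 shares of the deceased (Maeve and Elif) are combined into a pool of ₹675,000.
That pool (₹675,000) is divided at the grandchildren's generation into 5 shares of ₹135,000. Niko, Ottilie, and Jakob each take ₹135,000. The 2 shares of the deceased (Halim and Vikram) are combined into a pool of ₹270,000.
That pool (₹270,000) is divided at the great-grandchildren's generation equally among Benedek, Ronan, and Marisol: ₹90,000 each.

Ronan receives ₹90,000.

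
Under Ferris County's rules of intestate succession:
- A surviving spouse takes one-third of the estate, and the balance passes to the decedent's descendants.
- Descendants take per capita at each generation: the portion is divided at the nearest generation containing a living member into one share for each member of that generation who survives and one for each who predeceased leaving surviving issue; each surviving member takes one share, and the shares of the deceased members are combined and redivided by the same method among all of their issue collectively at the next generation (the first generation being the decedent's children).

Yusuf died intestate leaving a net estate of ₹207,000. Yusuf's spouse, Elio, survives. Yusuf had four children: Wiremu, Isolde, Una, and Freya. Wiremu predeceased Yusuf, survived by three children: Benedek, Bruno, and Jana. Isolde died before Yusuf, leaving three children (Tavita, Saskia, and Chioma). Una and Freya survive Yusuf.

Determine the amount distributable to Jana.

Jana receives ₹11,500.

Elio takes one-third of ₹207,000 = ₹69,000. The remaining ₹138,000 passes to the descendants.
The descendants' portion (₹138,000) is divided at the children's generation into 4 shares of ₹34,500. Una and Freya each take ₹34,500. The 2 shares of the deceased (Wiremu and Isolde) are combined into a pool of ₹69,000.
That pool (₹69,000) is divided at the grandchildren's generation equally among Benedek, Bruno, Jana, Tavita, Saskia, and Chioma: ₹11,500 each.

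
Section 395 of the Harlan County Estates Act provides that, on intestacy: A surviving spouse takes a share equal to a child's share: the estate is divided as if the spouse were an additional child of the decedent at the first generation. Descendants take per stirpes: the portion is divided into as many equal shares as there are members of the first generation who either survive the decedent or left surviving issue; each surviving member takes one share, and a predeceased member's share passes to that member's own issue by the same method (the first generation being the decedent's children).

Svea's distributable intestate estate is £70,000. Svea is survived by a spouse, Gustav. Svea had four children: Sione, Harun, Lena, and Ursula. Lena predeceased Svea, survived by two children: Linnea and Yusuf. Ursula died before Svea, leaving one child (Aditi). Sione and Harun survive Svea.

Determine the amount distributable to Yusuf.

Yusuf receives £7,000.

The spouse counts as an additional share at the children's level, so there are 5 primary shares of £14,000. Gustav takes one such share (£14,000).
The children's combined portion (£56,000) is divided into 4 shares of £14,000: Sione and Harun each take £14,000; Lena's £14,000 share passes to Lena's issue; Ursula's £14,000 share passes to Ursula's issue.
Lena's share (£14,000) is divided into 2 shares of £7,000: Linnea and Yusuf each take £7,000.
Ursula's share (£14,000) passes entirely to Aditi.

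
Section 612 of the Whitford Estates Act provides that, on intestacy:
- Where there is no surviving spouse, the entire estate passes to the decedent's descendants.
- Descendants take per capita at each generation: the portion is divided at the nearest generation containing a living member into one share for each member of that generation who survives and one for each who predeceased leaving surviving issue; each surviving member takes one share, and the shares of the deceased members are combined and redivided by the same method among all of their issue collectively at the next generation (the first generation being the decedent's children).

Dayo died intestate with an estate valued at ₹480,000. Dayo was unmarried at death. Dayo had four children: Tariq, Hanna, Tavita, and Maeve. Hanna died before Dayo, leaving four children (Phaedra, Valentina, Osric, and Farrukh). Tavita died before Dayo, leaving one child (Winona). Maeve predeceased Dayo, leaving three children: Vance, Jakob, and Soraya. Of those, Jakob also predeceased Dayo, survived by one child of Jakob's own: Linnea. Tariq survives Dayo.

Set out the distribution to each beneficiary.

The entire ₹480,000 passes to the descendants.
That amount (₹480,000) is divided at the children's generation into 4 shares of ₹120,000. Tariq takes ₹120,000. The 3 shares of the deceased (Hanna, Tavita, and Maeve) are combined into a pool of ₹360,000.
That pool (₹360,000) is divided at the grandchildren's generation into 8 shares of ₹45,000. Phaedra, Valentina, Osric, Farrukh, Winona, Vance, and Soraya each take ₹45,000. The remaining share for the deceased Jakob (₹45,000) is carried to the next generation.
That pool (₹45,000) passes entirely to Linnea, the sole taker at the great-grandchildren's generation.

Tariq: ₹120,000; Phaedra: ₹45,000; Valentina: ₹45,000; Osric: ₹45,000; Farrukh: ₹45,000; Winona: ₹45,000; Vance: ₹45,000; Linnea: ₹45,000; Soraya: ₹45,000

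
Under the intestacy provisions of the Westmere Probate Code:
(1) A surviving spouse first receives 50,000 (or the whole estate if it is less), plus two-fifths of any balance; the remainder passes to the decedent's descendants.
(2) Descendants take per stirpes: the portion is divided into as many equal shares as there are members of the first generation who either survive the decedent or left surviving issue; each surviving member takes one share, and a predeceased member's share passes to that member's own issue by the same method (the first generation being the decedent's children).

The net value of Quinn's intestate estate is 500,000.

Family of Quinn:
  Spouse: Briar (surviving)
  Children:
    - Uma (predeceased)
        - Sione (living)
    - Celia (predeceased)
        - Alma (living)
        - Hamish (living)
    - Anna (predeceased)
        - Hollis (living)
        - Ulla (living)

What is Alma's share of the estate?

Briar first takes 50,000, leaving a balance of 450,000. Briar then takes two-fifths of the balance (180,000), for a total of 230,000. The remaining 270,000 passes to the descendants.
The descendants' portion (270,000) is divided into 3 shares of 90,000: Uma's 90,000 share passes to Uma's issue; Celia's 90,000 share passes to Celia's issue; Anna's 90,000 share passes to Anna's issue.
Uma's share (90,000) passes entirely to Sione.
Celia's share (90,000) is divided into 2 shares of 45,000: Alma and Hamish each take 45,000.
Anna's share (90,000) is divided into 2 shares of 45,000: Hollis and Ulla each take 45,000.

Alma receives 45,000.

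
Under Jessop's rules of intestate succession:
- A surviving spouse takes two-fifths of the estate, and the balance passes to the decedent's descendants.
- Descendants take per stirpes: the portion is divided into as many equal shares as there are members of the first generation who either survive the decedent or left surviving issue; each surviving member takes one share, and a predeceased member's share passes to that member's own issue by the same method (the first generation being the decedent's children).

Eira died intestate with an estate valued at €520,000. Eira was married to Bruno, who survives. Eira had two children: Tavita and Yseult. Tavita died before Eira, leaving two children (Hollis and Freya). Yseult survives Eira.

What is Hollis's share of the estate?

Hollis receives €78,000.

Bruno takes two-fifths of €520,000 = €208,000. The remaining €312,000 passes to the descendants.
The descendants' portion (€312,000) is divided into 2 shares of €156,000: Yseult takes €156,000; Tavita's €156,000 share passes to Tavita's issue.
Tavita's share (€156,000) is divided into 2 shares of €78,000: Hollis and Freya each take €78,000.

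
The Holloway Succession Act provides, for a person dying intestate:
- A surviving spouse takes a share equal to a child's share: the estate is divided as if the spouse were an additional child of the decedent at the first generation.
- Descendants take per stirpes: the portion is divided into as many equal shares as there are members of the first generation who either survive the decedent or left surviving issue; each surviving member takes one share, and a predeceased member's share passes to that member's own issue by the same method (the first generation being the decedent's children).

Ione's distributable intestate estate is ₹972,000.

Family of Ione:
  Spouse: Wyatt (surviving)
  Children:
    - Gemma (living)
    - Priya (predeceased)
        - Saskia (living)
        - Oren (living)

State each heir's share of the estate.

Wyatt: ₹324,000; Gemma: ₹324,000; Saskia: ₹162,000; Oren: ₹162,000

The spouse counts as an additional share at the children's level, so there are 3 primary shares of ₹324,000. Wyatt takes one such share (₹324,000).
The children's combined portion (₹648,000) is divided into 2 shares of ₹324,000: Gemma takes ₹324,000; Priya's ₹324,000 share passes to Priya's issue.
Priya's share (₹324,000) is divided into 2 shares of ₹162,000: Saskia and Oren each take ₹162,000.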